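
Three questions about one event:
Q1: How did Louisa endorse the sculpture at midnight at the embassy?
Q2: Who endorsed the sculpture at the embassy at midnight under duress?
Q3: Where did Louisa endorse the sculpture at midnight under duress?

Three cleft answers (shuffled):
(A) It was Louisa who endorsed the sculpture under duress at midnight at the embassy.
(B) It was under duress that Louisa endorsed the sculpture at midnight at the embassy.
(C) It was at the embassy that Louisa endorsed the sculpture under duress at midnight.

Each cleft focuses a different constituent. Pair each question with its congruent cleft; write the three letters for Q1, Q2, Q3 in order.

BAC

Q1 asks about the manner; cleft (B) focuses "under duress", which is the manner — so Q1 → B.
Q2 asks about the subject (agent); cleft (A) focuses "Louisa", which is the subject (agent) — so Q2 → A.
Q3 asks about the location; cleft (C) focuses "at the embassy", which is the location — so Q3 → C.
Mapping: Q1→B, Q2→A, Q3→C.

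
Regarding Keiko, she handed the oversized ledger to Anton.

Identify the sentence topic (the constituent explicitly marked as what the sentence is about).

Keiko

The construction explicitly marks "Keiko" as what the sentence is about — the topic.
The remainder of the clause is the comment (what is said about the topic).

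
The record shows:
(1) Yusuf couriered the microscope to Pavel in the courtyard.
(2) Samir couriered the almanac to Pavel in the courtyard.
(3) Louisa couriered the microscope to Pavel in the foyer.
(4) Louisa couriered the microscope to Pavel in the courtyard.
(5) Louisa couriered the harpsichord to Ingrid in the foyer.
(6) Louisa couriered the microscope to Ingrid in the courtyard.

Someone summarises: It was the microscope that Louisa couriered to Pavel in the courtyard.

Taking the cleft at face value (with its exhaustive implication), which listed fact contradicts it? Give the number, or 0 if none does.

0

Focus of the cleft: "the microscope" (the thing). Presupposed background: same agent, recipient, setting (Louisa / Pavel / in the courtyard).
Exhaustivity: the microscope is the only thing satisfying that background.
Every other fact differs from the presupposition on some backgrounded slot, so none challenges the exhaustivity.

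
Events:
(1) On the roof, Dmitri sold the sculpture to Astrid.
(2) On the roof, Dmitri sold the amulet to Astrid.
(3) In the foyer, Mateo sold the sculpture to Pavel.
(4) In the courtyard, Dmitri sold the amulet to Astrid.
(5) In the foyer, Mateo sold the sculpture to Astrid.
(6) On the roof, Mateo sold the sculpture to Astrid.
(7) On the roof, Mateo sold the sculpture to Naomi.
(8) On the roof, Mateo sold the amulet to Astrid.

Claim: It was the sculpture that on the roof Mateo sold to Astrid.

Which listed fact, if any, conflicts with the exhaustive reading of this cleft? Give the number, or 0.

The cleft puts "the sculpture" in focus and presupposes the open proposition with Mateo as agent and Astrid as recipient and on the roof as setting.
Exhaustivity: the sculpture is the only thing satisfying that background.
Fact (8) shares the background but with thing = the amulet; exhaustivity is violated.

8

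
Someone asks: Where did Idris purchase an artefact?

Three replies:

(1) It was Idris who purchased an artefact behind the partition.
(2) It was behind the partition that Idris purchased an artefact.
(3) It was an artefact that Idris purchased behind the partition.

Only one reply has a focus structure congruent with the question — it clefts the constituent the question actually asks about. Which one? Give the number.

The question word "where" targets the location.
Option (1) clefts "Idris" — the subject (agent), not what was asked.
Option (2) clefts "behind the partition" — that matches what the question asks about.
Option (3) clefts "an artefact" — the direct object, not what was asked.
So the congruent reply is (2).

2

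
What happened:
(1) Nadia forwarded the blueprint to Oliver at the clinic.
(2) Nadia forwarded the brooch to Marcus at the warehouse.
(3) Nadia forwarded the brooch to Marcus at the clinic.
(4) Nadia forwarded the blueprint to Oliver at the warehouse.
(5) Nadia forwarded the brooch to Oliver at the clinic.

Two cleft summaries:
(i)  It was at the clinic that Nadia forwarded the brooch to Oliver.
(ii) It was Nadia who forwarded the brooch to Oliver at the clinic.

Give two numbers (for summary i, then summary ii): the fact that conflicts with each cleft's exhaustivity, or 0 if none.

Summary (i) focuses "at the clinic" (the setting); background Nadia as agent and the brooch as thing and Oliver as recipient. No fact matches that background with a different setting, so 0.
Summary (ii) focuses "Nadia" (the agent); background the brooch as thing and Oliver as recipient and at the clinic as setting. No fact matches that background with a different agent, so 0.

0, 0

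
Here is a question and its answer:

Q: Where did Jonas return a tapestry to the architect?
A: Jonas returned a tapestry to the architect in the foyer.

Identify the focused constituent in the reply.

in the foyer

The wh-word "where" asks about the location.
In the answer, "Jonas", "a tapestry" and "to the architect" are given — repeated from the question.
The constituent filling the location gap is "in the foyer"; that is the focus and would carry nuclear stress.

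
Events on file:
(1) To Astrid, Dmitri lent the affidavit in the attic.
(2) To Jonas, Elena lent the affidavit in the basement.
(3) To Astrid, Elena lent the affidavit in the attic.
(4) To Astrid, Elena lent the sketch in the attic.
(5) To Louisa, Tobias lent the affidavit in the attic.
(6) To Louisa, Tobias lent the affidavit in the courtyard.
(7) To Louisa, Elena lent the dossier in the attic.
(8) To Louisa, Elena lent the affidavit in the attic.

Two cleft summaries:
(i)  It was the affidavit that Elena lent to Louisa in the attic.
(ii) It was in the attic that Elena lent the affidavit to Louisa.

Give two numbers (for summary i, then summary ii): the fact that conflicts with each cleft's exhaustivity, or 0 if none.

7, 0

(i): focus "the affidavit". Looking for agent = Elena, recipient = Louisa, setting = in the attic with some other thing — fact (7) has the dossier there. Refuted.
(ii): focus "in the attic". No fact shares agent = Elena, thing = the affidavit, recipient = Louisa with a different setting. 0.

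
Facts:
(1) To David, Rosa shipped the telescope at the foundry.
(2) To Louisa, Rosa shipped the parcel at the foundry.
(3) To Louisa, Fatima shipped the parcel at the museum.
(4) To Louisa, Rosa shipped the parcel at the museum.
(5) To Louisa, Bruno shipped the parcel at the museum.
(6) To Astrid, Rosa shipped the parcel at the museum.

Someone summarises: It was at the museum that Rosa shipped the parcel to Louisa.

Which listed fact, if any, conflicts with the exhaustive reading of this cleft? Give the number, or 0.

2

Focus of the cleft: "at the museum" (the setting). Presupposed background: Rosa as agent and the parcel as thing and Louisa as recipient.
The exhaustive reading says no other setting fits that background.
But fact (2) also has Rosa as agent and the parcel as thing and Louisa as recipient, with setting = at the foundry — so the exhaustive reading fails.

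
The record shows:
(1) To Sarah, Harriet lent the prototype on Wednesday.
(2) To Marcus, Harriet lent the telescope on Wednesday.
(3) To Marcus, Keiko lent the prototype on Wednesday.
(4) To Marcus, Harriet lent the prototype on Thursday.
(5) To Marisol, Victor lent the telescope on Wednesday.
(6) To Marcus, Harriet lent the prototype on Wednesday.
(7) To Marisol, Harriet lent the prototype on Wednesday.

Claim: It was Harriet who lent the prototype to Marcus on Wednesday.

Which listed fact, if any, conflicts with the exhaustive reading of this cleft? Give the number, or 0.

3

The cleft puts "Harriet" in focus and presupposes the open proposition with thing = the prototype, recipient = Marcus, setting = on Wednesday.
Exhaustivity: Harriet is the only agent satisfying that background.
But fact (3) also has thing = the prototype, recipient = Marcus, setting = on Wednesday, with agent = Keiko — so the exhaustive reading fails.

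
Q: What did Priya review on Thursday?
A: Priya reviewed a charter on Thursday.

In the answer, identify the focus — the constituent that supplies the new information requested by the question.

a charter

The wh-word "what" asks about the direct object.
In the answer, "Priya" and "on Thursday" are given — repeated from the question.
The constituent filling the direct object gap is "a charter"; that is the focus and would carry nuclear stress.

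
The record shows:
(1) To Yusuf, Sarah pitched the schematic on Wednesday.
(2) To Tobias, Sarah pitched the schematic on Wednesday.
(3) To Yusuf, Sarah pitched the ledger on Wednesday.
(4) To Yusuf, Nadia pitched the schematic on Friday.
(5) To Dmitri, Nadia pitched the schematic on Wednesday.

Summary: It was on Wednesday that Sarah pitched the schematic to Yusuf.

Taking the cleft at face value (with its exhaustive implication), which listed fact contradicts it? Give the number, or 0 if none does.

0

Focus of the cleft: "on Wednesday" (the setting). Presupposed background: Sarah as agent and the schematic as thing and Yusuf as recipient.
Exhaustivity: on Wednesday is the only setting satisfying that background.
No listed fact matches the background with a different setting. Exhaustivity holds.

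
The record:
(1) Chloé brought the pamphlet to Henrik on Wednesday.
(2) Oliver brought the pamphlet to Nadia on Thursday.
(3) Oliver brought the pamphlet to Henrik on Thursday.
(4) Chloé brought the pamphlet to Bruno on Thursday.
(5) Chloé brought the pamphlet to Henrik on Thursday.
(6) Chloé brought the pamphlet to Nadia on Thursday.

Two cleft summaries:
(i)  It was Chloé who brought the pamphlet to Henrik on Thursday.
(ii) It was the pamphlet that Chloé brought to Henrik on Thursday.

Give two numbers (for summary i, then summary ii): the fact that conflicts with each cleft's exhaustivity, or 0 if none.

3, 0

(i): focus "Chloé". Looking for same thing, recipient, setting (the pamphlet / Henrik / on Thursday) with some other agent — fact (3) has Oliver there. Refuted.
(ii): focus "the pamphlet". No fact shares same agent, recipient, setting (Chloé / Henrik / on Thursday) with a different thing. 0.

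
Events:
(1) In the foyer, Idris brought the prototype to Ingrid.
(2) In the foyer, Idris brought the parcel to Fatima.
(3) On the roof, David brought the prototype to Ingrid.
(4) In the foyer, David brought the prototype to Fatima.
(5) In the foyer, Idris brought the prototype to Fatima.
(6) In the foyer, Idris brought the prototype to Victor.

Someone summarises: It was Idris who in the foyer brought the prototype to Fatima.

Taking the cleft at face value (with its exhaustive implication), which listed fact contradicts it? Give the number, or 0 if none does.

The cleft puts "Idris" in focus and presupposes the open proposition with thing = the prototype, recipient = Fatima, setting = in the foyer.
Exhaustivity: Idris is the only agent satisfying that background.
Fact (4) shares the background but with agent = David; exhaustivity is violated.

4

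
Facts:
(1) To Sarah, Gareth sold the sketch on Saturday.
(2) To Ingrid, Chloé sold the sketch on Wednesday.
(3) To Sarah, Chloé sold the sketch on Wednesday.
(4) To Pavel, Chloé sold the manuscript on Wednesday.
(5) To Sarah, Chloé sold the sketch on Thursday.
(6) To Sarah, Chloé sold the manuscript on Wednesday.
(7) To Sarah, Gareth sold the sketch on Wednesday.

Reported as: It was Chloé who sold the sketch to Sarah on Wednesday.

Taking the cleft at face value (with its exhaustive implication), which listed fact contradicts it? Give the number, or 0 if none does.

7

The cleft puts "Chloé" in focus and presupposes the open proposition with the sketch as thing and Sarah as recipient and on Wednesday as setting.
The exhaustive reading says no other agent fits that background.
Fact (7) shares the background but with agent = Gareth; exhaustivity is violated.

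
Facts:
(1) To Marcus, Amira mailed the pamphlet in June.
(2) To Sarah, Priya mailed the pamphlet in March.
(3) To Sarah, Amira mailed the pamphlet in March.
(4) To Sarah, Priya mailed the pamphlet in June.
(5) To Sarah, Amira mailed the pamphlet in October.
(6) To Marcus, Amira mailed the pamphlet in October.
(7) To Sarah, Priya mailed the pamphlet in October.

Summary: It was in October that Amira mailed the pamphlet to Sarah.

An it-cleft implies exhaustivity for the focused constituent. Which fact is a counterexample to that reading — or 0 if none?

3

Focus of the cleft: "in October" (the setting). Presupposed background: same agent, thing, recipient (Amira / the pamphlet / Sarah).
The exhaustive reading says no other setting fits that background.
Fact (3) shares the background but with setting = in March; exhaustivity is violated.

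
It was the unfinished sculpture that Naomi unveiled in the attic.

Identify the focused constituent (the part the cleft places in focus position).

the unfinished sculpture

In an it-cleft "It was X that/who ...", the clefted constituent X is the focus; the that/who-clause expresses the presupposed open proposition.
Here the focus is "the unfinished sculpture". The backgrounded (presupposed) material includes "Naomi" and "in the attic".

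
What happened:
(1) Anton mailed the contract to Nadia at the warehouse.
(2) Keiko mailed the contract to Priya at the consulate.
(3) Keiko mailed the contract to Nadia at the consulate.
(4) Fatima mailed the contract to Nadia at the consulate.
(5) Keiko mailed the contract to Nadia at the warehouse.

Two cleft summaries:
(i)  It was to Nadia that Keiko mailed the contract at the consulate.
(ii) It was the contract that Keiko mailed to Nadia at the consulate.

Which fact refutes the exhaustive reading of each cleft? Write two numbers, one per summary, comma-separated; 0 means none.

Summary (i) focuses "Nadia" (the recipient); background same agent, thing, setting (Keiko / the contract / at the consulate). Fact (2) matches that background with recipient = Priya — refutes (i).
Summary (ii) focuses "the contract" (the thing); background same agent, recipient, setting (Keiko / Nadia / at the consulate). No fact matches that background with a different thing, so 0.

2, 0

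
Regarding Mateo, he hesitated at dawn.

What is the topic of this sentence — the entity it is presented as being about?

The construction explicitly marks "Mateo" as what the sentence is about — the topic.
The remainder of the clause is the comment (what is said about the topic).

Mateo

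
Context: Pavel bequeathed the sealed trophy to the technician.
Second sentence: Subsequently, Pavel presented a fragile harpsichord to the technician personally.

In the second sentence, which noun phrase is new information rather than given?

a fragile harpsichord

"Pavel" and "the technician" in the second sentence are given — already mentioned in the context.
"a fragile harpsichord" has no antecedent in the context; it is discourse-new (the indefinite article also signals a new referent).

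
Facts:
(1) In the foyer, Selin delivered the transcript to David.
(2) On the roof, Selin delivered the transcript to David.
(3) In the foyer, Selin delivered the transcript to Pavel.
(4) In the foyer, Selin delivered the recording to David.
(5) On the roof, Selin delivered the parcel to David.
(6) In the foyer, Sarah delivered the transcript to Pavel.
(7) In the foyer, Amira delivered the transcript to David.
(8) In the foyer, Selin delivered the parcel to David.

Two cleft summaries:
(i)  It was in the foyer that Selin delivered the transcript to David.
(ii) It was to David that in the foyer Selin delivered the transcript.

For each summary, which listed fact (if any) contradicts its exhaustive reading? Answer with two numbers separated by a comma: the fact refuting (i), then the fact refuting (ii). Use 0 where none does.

(i): focus "in the foyer". Looking for agent = Selin, thing = the transcript, recipient = David with some other setting — fact (2) has on the roof there. Refuted.
(ii): focus "David". Looking for agent = Selin, thing = the transcript, setting = in the foyer with some other recipient — fact (3) has Pavel there. Refuted.

2, 3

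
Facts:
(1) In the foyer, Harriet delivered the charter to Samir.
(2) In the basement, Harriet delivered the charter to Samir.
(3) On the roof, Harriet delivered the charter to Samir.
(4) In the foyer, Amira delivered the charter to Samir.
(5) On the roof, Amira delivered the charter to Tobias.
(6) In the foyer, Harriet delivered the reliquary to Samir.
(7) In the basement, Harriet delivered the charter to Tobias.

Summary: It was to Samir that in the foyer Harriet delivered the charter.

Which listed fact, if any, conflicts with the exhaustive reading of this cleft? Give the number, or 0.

0

The cleft puts "Samir" in focus and presupposes the open proposition with same agent, thing, setting (Harriet / the charter / in the foyer).
Exhaustivity: Samir is the only recipient satisfying that background.
Every other fact differs from the presupposition on some backgrounded slot, so none challenges the exhaustivity.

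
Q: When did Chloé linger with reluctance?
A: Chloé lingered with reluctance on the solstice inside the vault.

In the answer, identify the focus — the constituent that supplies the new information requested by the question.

The wh-word "when" asks about the time.
In the answer, "Chloé" and "with reluctance" are given — repeated from the question.
"inside the vault" is also new, but it specifies the location, which is not what the question asks about — so it is not the focus.
The constituent filling the time gap is "on the solstice"; that is the focus.

on the solstice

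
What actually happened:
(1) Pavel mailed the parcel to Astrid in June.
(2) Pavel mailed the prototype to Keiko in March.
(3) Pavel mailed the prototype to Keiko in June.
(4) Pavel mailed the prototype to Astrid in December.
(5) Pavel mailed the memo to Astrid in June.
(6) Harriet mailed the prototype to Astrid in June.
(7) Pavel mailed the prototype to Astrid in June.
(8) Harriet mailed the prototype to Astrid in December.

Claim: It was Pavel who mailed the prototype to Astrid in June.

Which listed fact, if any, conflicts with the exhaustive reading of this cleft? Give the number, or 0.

Focus of the cleft: "Pavel" (the agent). Presupposed background: same thing, recipient, setting (the prototype / Astrid / in June).
The exhaustive reading says no other agent fits that background.
Fact (6) shares the background but with agent = Harriet; exhaustivity is violated.

6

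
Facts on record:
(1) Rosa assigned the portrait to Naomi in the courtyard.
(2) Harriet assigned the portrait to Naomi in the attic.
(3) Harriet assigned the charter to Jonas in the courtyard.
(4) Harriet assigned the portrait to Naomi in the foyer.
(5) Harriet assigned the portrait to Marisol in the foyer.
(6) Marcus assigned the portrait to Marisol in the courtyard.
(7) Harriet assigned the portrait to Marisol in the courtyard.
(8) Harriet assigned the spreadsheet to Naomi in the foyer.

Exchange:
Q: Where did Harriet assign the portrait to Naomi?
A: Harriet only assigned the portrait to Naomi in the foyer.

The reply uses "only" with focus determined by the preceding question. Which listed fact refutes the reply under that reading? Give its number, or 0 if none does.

2

Answering "Where did ...?" puts focus on the setting — here, "in the foyer".
So "only" ranges over settings; the rest (same agent, thing, recipient (Harriet / the portrait / Naomi)) is presupposed.
Fact (2) keeps same agent, thing, recipient (Harriet / the portrait / Naomi) but has setting = in the attic; that refutes the reply.
(Fact (5) would refute a reading with focus on the recipient — but that is not what the question asks.)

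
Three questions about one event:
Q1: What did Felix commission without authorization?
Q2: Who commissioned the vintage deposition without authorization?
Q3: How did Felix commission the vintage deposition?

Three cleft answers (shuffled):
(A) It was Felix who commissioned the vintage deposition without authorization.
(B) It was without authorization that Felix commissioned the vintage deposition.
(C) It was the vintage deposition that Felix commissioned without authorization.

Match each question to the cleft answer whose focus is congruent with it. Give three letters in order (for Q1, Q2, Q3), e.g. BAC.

Q1 asks about the direct object; cleft (C) focuses "the vintage deposition", which is the direct object — so Q1 → C.
Q2 asks about the subject (agent); cleft (A) focuses "Felix", which is the subject (agent) — so Q2 → A.
Q3 asks about the manner; cleft (B) focuses "without authorization", which is the manner — so Q3 → B.
Mapping: Q1→C, Q2→A, Q3→B.

CAB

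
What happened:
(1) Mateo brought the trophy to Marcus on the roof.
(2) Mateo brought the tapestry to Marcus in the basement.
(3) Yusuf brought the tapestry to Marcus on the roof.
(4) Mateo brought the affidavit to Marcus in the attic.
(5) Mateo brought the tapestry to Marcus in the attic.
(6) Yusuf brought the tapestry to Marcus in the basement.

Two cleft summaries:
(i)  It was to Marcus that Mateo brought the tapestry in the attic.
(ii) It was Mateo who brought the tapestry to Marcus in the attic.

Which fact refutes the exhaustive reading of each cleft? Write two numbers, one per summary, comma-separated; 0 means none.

(i): focus "Marcus". No fact shares Mateo as agent and the tapestry as thing and in the attic as setting with a different recipient. 0.
(ii): focus "Mateo". No fact shares the tapestry as thing and Marcus as recipient and in the attic as setting with a different agent. 0.

0, 0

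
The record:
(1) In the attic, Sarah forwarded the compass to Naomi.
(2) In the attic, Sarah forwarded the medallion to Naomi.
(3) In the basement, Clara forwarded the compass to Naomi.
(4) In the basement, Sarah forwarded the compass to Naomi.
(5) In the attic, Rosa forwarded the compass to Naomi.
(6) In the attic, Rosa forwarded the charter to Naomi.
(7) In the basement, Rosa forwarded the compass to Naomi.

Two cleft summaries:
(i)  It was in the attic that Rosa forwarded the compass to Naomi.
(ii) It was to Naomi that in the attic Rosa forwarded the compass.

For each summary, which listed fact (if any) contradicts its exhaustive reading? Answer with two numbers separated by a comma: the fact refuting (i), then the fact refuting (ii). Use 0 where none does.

Summary (i) focuses "in the attic" (the setting); background same agent, thing, recipient (Rosa / the compass / Naomi). Fact (7) matches that background with setting = in the basement — refutes (i).
Summary (ii) focuses "Naomi" (the recipient); background same agent, thing, setting (Rosa / the compass / in the attic). No fact matches that background with a different recipient, so 0.

7, 0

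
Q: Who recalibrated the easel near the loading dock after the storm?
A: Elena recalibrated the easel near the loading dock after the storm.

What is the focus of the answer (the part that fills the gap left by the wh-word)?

Elena

The wh-word "who" asks about the subject (agent).
In the answer, "the easel", "after the storm" and "near the loading dock" are given — repeated from the question.
The constituent filling the subject (agent) gap is "Elena"; that is the focus and would carry nuclear stress.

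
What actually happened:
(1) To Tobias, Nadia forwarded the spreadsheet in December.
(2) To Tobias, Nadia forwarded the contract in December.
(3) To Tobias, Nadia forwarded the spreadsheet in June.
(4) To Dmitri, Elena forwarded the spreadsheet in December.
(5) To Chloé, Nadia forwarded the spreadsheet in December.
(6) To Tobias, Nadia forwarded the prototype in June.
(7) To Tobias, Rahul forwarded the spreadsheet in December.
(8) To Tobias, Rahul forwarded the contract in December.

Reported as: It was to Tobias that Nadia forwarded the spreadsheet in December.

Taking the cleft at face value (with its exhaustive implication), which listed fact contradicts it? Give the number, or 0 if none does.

Focus of the cleft: "Tobias" (the recipient). Presupposed background: same agent, thing, setting (Nadia / the spreadsheet / in December).
Exhaustivity: Tobias is the only recipient satisfying that background.
Fact (5) shares the background but with recipient = Chloé; exhaustivity is violated.

5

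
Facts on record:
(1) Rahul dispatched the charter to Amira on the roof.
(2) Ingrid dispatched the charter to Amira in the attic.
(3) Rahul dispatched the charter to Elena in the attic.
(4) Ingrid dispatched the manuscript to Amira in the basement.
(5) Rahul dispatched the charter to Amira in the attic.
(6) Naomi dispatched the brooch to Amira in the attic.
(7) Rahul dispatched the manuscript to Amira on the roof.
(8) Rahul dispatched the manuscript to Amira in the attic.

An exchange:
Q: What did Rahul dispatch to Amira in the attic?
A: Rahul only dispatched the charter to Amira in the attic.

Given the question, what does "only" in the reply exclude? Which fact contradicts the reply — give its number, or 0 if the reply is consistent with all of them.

8

Answering "What did ...?" puts focus on the thing — here, "the charter".
"Only" then excludes alternative things while the background — agent = Rahul, recipient = Amira, setting = in the attic — is held fixed.
Fact (8) shares the background with a different thing (the manuscript) — counterexample.
(Fact (1) would refute a reading with focus on the setting — but that is not what the question asks.)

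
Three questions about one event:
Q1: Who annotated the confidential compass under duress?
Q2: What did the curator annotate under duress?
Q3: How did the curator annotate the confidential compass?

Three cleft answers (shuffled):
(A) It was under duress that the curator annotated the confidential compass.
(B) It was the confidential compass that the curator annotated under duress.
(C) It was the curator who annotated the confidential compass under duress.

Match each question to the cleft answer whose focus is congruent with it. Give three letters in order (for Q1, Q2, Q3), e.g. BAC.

Q1 asks about the subject (agent); cleft (C) focuses "the curator", which is the subject (agent) — so Q1 → C.
Q2 asks about the direct object; cleft (B) focuses "the confidential compass", which is the direct object — so Q2 → B.
Q3 asks about the manner; cleft (A) focuses "under duress", which is the manner — so Q3 → A.
Mapping: Q1→C, Q2→B, Q3→A.

CBA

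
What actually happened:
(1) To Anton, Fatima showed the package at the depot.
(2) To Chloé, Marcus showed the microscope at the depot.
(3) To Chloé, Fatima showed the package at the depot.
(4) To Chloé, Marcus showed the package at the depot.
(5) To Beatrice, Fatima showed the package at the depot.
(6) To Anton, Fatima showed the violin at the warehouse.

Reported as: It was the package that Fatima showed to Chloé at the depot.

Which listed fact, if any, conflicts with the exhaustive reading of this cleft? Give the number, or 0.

Focus of the cleft: "the package" (the thing). Presupposed background: agent = Fatima, recipient = Chloé, setting = at the depot.
The exhaustive reading says no other thing fits that background.
No listed fact matches the background with a different thing. Exhaustivity holds.

0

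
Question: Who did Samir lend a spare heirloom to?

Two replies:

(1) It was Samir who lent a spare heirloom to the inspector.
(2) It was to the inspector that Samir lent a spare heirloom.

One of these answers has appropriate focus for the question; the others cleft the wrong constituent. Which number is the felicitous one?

2

The question word "who" targets the recipient.
Option (1) clefts "Samir" — the subject (agent), not what was asked.
Option (2) clefts "to the inspector" — that matches what the question asks about.
So the congruent reply is (2).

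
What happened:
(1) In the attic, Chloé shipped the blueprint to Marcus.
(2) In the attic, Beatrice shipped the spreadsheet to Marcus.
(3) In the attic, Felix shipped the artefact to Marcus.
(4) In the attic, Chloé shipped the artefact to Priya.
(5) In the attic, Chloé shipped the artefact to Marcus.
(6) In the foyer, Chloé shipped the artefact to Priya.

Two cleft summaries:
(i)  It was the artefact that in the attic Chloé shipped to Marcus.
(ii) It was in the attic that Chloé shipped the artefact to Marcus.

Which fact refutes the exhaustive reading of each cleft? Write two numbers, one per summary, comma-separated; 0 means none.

1, 0

(i): focus "the artefact". Looking for agent = Chloé, recipient = Marcus, setting = in the attic with some other thing — fact (1) has the blueprint there. Refuted.
(ii): focus "in the attic". No fact shares agent = Chloé, thing = the artefact, recipient = Marcus with a different setting. 0.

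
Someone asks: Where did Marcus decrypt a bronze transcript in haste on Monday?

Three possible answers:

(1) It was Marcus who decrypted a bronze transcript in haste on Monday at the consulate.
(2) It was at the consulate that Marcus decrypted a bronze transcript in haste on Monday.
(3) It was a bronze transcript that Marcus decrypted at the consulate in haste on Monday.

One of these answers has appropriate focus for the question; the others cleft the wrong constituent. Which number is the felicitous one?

2

The question word "where" targets the location.
Option (1) clefts "Marcus" — the subject (agent), not what was asked.
Option (2) clefts "at the consulate" — that matches what the question asks about.
Option (3) clefts "a bronze transcript" — the direct object, not what was asked.
So the congruent reply is (2).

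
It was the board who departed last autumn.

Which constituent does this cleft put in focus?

In an it-cleft "It was X that/who ...", the clefted constituent X is the focus; the that/who-clause expresses the presupposed open proposition.
Here the focus is "the board". The backgrounded (presupposed) material includes "last autumn".

the board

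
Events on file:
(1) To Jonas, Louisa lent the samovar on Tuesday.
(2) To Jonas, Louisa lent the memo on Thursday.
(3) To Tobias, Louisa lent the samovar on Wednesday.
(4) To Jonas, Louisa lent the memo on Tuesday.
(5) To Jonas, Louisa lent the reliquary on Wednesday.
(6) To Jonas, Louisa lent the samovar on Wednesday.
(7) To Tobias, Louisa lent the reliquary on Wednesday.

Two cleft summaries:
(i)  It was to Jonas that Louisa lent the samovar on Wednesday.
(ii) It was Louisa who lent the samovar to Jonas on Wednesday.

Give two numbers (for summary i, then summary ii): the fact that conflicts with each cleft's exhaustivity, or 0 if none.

3, 0

Summary (i) focuses "Jonas" (the recipient); background same agent, thing, setting (Louisa / the samovar / on Wednesday). Fact (3) matches that background with recipient = Tobias — refutes (i).
Summary (ii) focuses "Louisa" (the agent); background same thing, recipient, setting (the samovar / Jonas / on Wednesday). No fact matches that background with a different agent, so 0.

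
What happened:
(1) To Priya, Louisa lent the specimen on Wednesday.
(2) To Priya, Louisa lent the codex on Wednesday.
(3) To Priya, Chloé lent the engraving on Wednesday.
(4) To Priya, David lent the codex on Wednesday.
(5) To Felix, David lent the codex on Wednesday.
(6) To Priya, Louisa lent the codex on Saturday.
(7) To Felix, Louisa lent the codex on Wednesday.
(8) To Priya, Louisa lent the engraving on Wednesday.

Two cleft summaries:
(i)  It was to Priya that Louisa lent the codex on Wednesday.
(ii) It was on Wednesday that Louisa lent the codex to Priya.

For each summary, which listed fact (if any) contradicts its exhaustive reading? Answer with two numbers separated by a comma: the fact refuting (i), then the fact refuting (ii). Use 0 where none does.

Summary (i) focuses "Priya" (the recipient); background agent = Louisa, thing = the codex, setting = on Wednesday. Fact (7) matches that background with recipient = Felix — refutes (i).
Summary (ii) focuses "on Wednesday" (the setting); background agent = Louisa, thing = the codex, recipient = Priya. Fact (6) matches that background with setting = on Saturday — refutes (ii).

7, 6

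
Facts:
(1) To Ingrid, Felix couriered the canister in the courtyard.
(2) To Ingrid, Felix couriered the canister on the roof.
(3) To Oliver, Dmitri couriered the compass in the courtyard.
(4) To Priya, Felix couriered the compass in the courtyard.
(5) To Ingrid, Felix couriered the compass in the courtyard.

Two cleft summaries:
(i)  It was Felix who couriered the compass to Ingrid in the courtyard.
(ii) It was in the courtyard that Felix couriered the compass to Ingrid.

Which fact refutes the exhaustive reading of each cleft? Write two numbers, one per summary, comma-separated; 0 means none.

0, 0

Summary (i) focuses "Felix" (the agent); background same thing, recipient, setting (the compass / Ingrid / in the courtyard). No fact matches that background with a different agent, so 0.
Summary (ii) focuses "in the courtyard" (the setting); background same agent, thing, recipient (Felix / the compass / Ingrid). No fact matches that background with a different setting, so 0.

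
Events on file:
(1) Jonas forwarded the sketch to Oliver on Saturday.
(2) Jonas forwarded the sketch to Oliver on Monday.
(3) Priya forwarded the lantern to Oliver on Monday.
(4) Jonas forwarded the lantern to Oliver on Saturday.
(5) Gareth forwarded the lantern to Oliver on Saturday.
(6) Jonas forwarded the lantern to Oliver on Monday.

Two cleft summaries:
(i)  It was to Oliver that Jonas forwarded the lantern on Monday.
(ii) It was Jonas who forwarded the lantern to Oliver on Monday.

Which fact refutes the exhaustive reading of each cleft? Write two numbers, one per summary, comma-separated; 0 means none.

(i): focus "Oliver". No fact shares same agent, thing, setting (Jonas / the lantern / on Monday) with a different recipient. 0.
(ii): focus "Jonas". Looking for same thing, recipient, setting (the lantern / Oliver / on Monday) with some other agent — fact (3) has Priya there. Refuted.

0, 3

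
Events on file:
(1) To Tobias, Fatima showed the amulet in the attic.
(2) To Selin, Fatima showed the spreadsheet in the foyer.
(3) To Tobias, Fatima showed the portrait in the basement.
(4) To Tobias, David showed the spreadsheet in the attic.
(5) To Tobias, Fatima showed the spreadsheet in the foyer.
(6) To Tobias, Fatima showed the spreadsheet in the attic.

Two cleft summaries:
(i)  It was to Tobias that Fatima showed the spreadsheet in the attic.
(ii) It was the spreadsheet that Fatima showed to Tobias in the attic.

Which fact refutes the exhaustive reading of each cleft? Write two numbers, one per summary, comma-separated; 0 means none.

(i): focus "Tobias". No fact shares agent = Fatima, thing = the spreadsheet, setting = in the attic with a different recipient. 0.
(ii): focus "the spreadsheet". Looking for agent = Fatima, recipient = Tobias, setting = in the attic with some other thing — fact (1) has the amulet there. Refuted.

0, 1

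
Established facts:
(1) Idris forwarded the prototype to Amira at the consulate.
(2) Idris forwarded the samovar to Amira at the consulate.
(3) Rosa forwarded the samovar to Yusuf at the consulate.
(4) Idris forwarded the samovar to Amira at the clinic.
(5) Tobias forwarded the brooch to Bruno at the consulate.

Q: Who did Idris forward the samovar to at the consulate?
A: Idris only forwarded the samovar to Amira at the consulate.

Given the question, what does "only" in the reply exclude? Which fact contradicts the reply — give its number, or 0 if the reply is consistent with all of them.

Answering "Who did ... to ...?" puts focus on the recipient — here, "Amira".
So "only" ranges over recipients; the rest (agent = Idris, thing = the samovar, setting = at the consulate) is presupposed.
No fact keeps agent = Idris, thing = the samovar, setting = at the consulate while changing the recipient; every other fact differs on something backgrounded. The reply stands.
(Fact (1) would refute a reading with focus on the thing — but that is not what the question asks.)

0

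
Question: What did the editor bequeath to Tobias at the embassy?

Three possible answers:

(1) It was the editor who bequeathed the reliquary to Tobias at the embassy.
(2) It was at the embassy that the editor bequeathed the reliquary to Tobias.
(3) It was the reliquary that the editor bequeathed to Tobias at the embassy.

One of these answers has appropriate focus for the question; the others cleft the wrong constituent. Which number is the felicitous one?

3

The question word "what" targets the direct object.
Option (1) clefts "the editor" — the subject (agent), not what was asked.
Option (2) clefts "at the embassy" — the location, not what was asked.
Option (3) clefts "the reliquary" — that matches what the question asks about.
So the congruent reply is (3).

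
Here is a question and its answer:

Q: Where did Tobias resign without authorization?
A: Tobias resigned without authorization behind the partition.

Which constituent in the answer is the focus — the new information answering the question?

The wh-word "where" asks about the location.
In the answer, "Tobias" and "without authorization" are given — repeated from the question.
The constituent filling the location gap is "behind the partition"; that is the focus and would carry nuclear stress.

behind the partition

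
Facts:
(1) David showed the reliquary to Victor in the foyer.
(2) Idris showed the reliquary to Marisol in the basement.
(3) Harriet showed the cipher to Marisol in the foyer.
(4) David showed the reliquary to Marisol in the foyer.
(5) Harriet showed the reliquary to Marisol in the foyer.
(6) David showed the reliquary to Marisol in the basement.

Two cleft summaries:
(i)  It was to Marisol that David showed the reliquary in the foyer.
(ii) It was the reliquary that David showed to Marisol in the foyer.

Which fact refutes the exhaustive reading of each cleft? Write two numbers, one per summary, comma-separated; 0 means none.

1, 0

Summary (i) focuses "Marisol" (the recipient); background David as agent and the reliquary as thing and in the foyer as setting. Fact (1) matches that background with recipient = Victor — refutes (i).
Summary (ii) focuses "the reliquary" (the thing); background David as agent and Marisol as recipient and in the foyer as setting. No fact matches that background with a different thing, so 0.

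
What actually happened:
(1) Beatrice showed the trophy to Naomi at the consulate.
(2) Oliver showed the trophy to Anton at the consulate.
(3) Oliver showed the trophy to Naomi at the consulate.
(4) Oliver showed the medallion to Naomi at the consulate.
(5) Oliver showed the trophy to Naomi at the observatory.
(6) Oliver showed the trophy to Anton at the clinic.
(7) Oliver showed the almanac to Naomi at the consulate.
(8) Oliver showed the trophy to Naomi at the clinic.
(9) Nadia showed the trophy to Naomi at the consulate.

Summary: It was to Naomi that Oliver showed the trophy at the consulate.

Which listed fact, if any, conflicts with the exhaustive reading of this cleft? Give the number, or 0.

Focus of the cleft: "Naomi" (the recipient). Presupposed background: agent = Oliver, thing = the trophy, setting = at the consulate.
The exhaustive reading says no other recipient fits that background.
But fact (2) also has agent = Oliver, thing = the trophy, setting = at the consulate, with recipient = Anton — so the exhaustive reading fails.

2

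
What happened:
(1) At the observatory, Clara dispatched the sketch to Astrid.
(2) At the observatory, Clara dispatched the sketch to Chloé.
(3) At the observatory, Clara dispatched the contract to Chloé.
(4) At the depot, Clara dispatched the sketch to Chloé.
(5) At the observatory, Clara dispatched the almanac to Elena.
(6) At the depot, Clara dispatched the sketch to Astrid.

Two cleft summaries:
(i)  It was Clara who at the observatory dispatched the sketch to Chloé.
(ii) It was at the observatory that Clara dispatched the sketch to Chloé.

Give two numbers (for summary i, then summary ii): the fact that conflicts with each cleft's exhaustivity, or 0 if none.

Summary (i) focuses "Clara" (the agent); background same thing, recipient, setting (the sketch / Chloé / at the observatory). No fact matches that background with a different agent, so 0.
Summary (ii) focuses "at the observatory" (the setting); background same agent, thing, recipient (Clara / the sketch / Chloé). Fact (4) matches that background with setting = at the depot — refutes (ii).

0, 4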